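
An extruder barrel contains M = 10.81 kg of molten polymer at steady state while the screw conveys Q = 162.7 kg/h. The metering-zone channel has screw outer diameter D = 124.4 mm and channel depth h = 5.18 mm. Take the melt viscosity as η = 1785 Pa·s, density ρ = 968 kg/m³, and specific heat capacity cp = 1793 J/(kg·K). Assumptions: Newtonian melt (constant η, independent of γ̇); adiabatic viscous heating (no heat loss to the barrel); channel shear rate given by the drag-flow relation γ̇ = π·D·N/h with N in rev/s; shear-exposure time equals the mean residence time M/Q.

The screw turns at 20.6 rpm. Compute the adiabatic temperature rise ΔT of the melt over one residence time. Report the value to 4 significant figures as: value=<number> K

value=165.1 K

Convert throughput: Q = 162.7 kg/h = 162.7/3600 = 0.0451944 kg/s
t_res = M / Q_s = 10.81 / 0.0451944 = 239.189 s
D = 124.4 mm = 0.1244 m;  h = 5.18 mm = 0.00518 m;  N = 20.6 rpm / 60 = 0.343333 rev/s
γ̇ = π D N / h = (π)(0.1244)(0.343333) / 0.00518 = 25.9034 s⁻¹
Adiabatic rise: ΔT = η γ̇² t_res / (ρ cp) = 1785·(25.9034)²·239.189 / (968·1793) = 165.058 K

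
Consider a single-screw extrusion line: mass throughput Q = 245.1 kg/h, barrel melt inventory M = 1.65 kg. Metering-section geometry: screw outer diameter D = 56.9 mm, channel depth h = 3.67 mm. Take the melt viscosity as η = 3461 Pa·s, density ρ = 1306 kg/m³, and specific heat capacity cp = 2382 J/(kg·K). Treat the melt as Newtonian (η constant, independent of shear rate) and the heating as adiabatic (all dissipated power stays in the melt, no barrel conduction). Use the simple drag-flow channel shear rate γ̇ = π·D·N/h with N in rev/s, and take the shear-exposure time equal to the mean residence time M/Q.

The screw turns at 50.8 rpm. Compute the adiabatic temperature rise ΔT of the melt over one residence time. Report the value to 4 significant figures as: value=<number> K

value=45.85 K

Throughput in SI: Q_s = 245.1 kg/h ÷ 3600 s/h = 0.0680833 kg/s
t_res = M / Q_s = 1.65 / 0.0680833 = 24.235 s
Convert to SI: D = 0.0569 m, h = 0.00367 m, N = 50.8/60 = 0.846667 rev/s
Shear rate: γ̇ = πDN/h = π·0.0569·0.846667/0.00367 = 41.239 s⁻¹
Adiabatic rise: ΔT = η γ̇² t_res / (ρ cp) = 3461·(41.239)²·24.235 / (1306·2382) = 45.854 K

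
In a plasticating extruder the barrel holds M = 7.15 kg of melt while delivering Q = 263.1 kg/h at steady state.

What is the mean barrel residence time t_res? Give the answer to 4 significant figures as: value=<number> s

Throughput in SI: Q_s = 263.1 kg/h ÷ 3600 s/h = 0.0730833 kg/s
t_res = M / Q_s = 7.15 ÷ 0.0730833 = 97.8335 s

value=97.83 s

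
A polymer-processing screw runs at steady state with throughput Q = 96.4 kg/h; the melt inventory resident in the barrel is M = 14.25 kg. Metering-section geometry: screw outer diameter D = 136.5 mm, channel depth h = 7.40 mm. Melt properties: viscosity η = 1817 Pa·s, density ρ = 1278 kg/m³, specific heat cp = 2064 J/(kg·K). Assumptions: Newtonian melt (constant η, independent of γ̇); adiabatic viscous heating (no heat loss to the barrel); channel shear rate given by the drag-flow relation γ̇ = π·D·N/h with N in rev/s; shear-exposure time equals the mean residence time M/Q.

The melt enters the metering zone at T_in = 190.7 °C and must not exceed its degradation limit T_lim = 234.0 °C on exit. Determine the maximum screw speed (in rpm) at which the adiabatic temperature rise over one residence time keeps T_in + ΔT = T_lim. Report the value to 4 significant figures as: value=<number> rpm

Throughput in SI: Q_s = 96.4 kg/h ÷ 3600 s/h = 0.0267778 kg/s
Mean residence time: t_res = M/Q_s = 14.25 kg / 0.0267778 kg/s = 532.158 s
D = 136.5 mm = 0.1365 m;  h = 7.40 mm = 0.0074 m
ΔT_a = T_lim − T_in = 234.0 °C − 190.7 °C = 43.3 K
γ̇_max² = ΔT_a·ρ·cp / (η·t_res) = [43.3 × 1278 × 2064] / [1817 × 532.158] = 118.123 s⁻²
γ̇_max = sqrt(118.123) = 10.8684 s⁻¹
N_max = γ̇_max·h / (π·D) = 10.8684 · 0.0074 / (π · 0.1365) = 0.187549 rev/s = 11.253 rpm

value=11.25 rpm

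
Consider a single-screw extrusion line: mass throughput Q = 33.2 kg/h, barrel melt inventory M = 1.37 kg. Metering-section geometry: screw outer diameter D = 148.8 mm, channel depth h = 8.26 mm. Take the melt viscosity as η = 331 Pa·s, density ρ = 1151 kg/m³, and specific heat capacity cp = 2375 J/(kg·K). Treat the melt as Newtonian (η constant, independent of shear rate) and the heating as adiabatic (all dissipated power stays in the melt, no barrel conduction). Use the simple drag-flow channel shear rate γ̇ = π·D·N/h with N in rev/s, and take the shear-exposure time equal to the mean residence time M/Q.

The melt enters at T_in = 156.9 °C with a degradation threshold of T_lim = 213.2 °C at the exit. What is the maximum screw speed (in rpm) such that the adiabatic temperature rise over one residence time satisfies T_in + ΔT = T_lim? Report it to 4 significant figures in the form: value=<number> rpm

Throughput in SI: Q_s = 33.2 kg/h ÷ 3600 s/h = 0.00922222 kg/s
t_res = M / Q_s = 1.37 / 0.00922222 = 148.554 s
Geometry in SI: D = 148.8 mm → 0.1488 m, h = 8.26 mm → 0.00826 m
Allowable rise: ΔT_a = T_lim − T_in = 213.2 − 156.9 = 56.3 K
γ̇_max² = ΔT_a·ρ·cp/(η·t_res) = 56.3·1151·2375/(331·148.554) = 3129.93 s⁻²
γ̇_max = √3129.93 = 55.9458 s⁻¹
N_max = γ̇_max h / (πD) = 55.9458·0.00826/(π·0.1488) = 0.98854 rev/s → ×60 = 59.3124 rpm

value=59.31 rpm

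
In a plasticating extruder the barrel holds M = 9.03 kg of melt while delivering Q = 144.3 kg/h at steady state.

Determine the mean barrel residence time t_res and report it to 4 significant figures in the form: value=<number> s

Throughput in SI: Q_s = 144.3 kg/h ÷ 3600 s/h = 0.0400833 kg/s
Mean residence time: t_res = M/Q_s = 9.03 kg / 0.0400833 kg/s = 225.281 s

value=225.3 s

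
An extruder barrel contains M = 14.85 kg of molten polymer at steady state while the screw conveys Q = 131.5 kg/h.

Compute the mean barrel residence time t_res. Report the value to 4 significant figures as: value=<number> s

value=406.5 s

Throughput in SI: Q_s = 131.5 kg/h ÷ 3600 s/h = 0.0365278 kg/s
t_res = M / Q_s = 14.85 / 0.0365278 = 406.54 s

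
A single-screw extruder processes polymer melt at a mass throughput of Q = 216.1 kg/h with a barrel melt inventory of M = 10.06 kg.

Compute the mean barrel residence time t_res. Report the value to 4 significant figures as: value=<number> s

value=167.6 s

Convert throughput: Q = 216.1 kg/h = 216.1/3600 = 0.0600278 kg/s
t_res = M / Q_s = 10.06 ÷ 0.0600278 = 167.589 s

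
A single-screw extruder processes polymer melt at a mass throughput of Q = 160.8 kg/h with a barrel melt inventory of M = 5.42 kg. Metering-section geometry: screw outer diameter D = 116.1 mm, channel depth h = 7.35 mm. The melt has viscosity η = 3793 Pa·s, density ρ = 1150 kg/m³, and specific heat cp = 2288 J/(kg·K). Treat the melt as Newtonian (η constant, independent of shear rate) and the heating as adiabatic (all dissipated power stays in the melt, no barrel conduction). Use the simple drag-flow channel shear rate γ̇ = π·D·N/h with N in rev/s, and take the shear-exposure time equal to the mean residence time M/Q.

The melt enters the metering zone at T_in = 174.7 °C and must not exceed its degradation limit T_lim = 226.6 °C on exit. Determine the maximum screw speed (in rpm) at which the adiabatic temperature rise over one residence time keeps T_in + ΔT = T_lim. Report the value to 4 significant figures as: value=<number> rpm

value=20.83 rpm

Throughput in SI: Q_s = 160.8 kg/h ÷ 3600 s/h = 0.0446667 kg/s
t_res = M / Q_s = 5.42 ÷ 0.0446667 = 121.343 s
D = 116.1 mm = 0.1161 m;  h = 7.35 mm = 0.00735 m
ΔT_a = T_lim − T_in = 226.6 °C − 174.7 °C = 51.9 K
Invert ΔT = ηγ̇²t_res/(ρcp) for γ̇: γ̇_max² = ΔT_a ρ cp / (η t_res) = 51.9·1150·2288 / (3793·121.343) = 296.703 s⁻²
Take the square root: γ̇_max = √(296.703) = 17.2251 s⁻¹
N_max = γ̇_max h / (πD) = 17.2251·0.00735/(π·0.1161) = 0.34711 rev/s → ×60 = 20.8266 rpm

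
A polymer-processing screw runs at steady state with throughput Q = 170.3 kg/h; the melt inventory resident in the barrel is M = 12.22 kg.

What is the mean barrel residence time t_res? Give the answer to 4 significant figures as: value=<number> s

value=258.3 s

Q_s = Q / 3600 = 170.3 / 3600 = 0.0473056 kg/s
Mean residence time: t_res = M/Q_s = 12.22 kg / 0.0473056 kg/s = 258.321 s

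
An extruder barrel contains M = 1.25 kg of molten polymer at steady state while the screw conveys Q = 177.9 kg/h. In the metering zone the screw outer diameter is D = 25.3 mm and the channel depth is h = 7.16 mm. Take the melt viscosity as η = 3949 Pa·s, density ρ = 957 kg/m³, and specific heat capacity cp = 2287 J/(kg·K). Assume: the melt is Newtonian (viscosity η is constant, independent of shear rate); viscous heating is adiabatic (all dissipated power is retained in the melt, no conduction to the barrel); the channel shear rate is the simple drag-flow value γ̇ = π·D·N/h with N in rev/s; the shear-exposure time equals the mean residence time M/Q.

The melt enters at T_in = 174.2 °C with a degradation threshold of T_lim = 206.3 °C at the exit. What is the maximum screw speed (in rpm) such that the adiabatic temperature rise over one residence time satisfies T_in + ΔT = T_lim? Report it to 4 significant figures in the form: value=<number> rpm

Throughput in SI: Q_s = 177.9 kg/h ÷ 3600 s/h = 0.0494167 kg/s
t_res = M / Q_s = 1.25 / 0.0494167 = 25.2951 s
Geometry in SI: D = 25.3 mm → 0.0253 m, h = 7.16 mm → 0.00716 m
ΔT_a = T_lim − T_in = 206.3 − 174.2 = 32.1 K
γ̇_max² = ΔT_a·ρ·cp/(η·t_res) = 32.1·957·2287/(3949·25.2951) = 703.33 s⁻²
γ̇_max = sqrt(703.33) = 26.5204 s⁻¹
N_max = γ̇_max h / (πD) = 26.5204·0.00716/(π·0.0253) = 2.38903 rev/s → ×60 = 143.342 rpm

value=143.3 rpm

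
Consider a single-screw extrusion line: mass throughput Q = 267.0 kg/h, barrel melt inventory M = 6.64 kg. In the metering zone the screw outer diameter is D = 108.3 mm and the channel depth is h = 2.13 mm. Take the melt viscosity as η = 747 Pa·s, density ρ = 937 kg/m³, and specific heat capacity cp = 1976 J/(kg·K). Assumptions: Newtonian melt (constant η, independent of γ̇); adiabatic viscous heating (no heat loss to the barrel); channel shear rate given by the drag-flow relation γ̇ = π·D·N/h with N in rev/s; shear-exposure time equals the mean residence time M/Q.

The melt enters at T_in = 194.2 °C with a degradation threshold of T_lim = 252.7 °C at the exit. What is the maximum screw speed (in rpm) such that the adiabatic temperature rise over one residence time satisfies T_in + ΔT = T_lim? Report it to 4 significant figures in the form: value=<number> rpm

value=15.12 rpm

Convert throughput: Q = 267.0 kg/h = 267.0/3600 = 0.0741667 kg/s
t_res = M / Q_s = 6.64 / 0.0741667 = 89.5281 s
D = 108.3 mm = 0.1083 m;  h = 2.13 mm = 0.00213 m
ΔT_a = T_lim − T_in = 252.7 − 194.2 = 58.5 K
γ̇_max² = ΔT_a·ρ·cp/(η·t_res) = 58.5·937·1976/(747·89.5281) = 1619.58 s⁻²
γ̇_max = √1619.58 = 40.244 s⁻¹
N_max = γ̇_max h / (πD) = 40.244·0.00213/(π·0.1083) = 0.251943 rev/s → ×60 = 15.1166 rpm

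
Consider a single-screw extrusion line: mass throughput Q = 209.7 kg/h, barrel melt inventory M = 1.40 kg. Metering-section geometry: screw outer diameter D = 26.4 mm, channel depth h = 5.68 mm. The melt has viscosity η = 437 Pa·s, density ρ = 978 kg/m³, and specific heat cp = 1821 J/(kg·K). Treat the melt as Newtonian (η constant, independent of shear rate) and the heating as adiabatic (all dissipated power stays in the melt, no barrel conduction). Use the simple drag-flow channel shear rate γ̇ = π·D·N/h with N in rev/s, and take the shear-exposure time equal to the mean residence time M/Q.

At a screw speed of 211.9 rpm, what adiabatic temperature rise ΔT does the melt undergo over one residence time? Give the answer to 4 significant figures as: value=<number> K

value=15.68 K

Convert throughput: Q = 209.7 kg/h = 209.7/3600 = 0.05825 kg/s
t_res = M / Q_s = 1.40 / 0.05825 = 24.0343 s
Geometry in metres: D = 26.4 mm → 0.0264 m, h = 5.68 mm → 0.00568 m; screw speed N = 211.9 rpm = 3.53167 rev/s
γ̇ = π·D·N / h = π · 0.0264 · 3.53167 / 0.00568 = 51.5686 s⁻¹
ΔT = η·γ̇²·t_res/(ρ·cp) = [437 × 51.5686² × 24.0343] / [978 × 1821] = 15.6832 K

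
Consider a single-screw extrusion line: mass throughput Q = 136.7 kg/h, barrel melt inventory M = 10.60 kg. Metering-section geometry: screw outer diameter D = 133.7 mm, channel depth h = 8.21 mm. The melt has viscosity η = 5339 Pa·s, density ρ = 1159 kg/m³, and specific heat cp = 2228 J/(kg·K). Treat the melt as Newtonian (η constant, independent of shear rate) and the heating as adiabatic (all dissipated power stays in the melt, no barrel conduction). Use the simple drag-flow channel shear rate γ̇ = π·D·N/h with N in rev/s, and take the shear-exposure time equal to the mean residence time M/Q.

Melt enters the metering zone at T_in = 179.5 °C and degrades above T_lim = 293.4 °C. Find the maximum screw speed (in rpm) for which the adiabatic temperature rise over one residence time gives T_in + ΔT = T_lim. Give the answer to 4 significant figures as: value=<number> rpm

Q_s = Q / 3600 = 136.7 / 3600 = 0.0379722 kg/s
t_res = M / Q_s = 10.60 / 0.0379722 = 279.151 s
D = 133.7 mm = 0.1337 m;  h = 8.21 mm = 0.00821 m
ΔT_a = T_lim − T_in = 293.4 − 179.5 = 113.9 K
Invert ΔT = ηγ̇²t_res/(ρcp) for γ̇: γ̇_max² = ΔT_a ρ cp / (η t_res) = 113.9·1159·2228 / (5339·279.151) = 197.343 s⁻²
γ̇_max = √197.343 = 14.0479 s⁻¹
Solve γ̇ = πDN/h for N: N_max = γ̇_max·h/(π·D) = 14.0479 × 0.00821 / (π × 0.1337) = 0.274583 rev/s = 16.475 rpm

value=16.47 rpm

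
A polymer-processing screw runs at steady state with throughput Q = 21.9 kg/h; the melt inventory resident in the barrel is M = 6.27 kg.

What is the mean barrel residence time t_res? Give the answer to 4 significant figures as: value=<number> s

Throughput in SI: Q_s = 21.9 kg/h ÷ 3600 s/h = 0.00608333 kg/s
t_res = M / Q_s = 6.27 ÷ 0.00608333 = 1030.68 s

value=1031. s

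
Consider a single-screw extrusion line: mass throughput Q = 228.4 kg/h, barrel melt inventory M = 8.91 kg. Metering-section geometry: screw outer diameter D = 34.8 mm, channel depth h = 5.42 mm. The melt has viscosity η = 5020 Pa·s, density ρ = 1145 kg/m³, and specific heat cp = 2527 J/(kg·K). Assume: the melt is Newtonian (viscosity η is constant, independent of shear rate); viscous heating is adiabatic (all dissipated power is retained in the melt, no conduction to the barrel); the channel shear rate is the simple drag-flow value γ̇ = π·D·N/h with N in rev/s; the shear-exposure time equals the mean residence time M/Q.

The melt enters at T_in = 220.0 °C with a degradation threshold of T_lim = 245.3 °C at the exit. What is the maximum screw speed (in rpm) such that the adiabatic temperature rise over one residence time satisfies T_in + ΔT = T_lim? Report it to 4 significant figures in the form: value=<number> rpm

value=30.31 rpm

Convert throughput: Q = 228.4 kg/h = 228.4/3600 = 0.0634444 kg/s
t_res = M / Q_s = 8.91 / 0.0634444 = 140.438 s
D = 34.8 mm = 0.0348 m;  h = 5.42 mm = 0.00542 m
Allowable rise: ΔT_a = T_lim − T_in = 245.3 − 220.0 = 25.3 K
Invert ΔT = ηγ̇²t_res/(ρcp) for γ̇: γ̇_max² = ΔT_a ρ cp / (η t_res) = 25.3·1145·2527 / (5020·140.438) = 103.835 s⁻²
γ̇_max = √103.835 = 10.1899 s⁻¹
N_max = γ̇_max h / (πD) = 10.1899·0.00542/(π·0.0348) = 0.505175 rev/s → ×60 = 30.3105 rpm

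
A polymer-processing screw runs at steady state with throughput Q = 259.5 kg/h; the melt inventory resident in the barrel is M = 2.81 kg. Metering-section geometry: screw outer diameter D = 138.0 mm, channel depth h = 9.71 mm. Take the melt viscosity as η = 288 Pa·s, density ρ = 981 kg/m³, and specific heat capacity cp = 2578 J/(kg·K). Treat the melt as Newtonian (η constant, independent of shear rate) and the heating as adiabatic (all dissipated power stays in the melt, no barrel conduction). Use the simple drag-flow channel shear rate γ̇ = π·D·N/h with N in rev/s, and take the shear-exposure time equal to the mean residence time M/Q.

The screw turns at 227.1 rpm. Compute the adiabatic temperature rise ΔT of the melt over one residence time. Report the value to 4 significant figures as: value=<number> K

value=126.8 K

Throughput in SI: Q_s = 259.5 kg/h ÷ 3600 s/h = 0.0720833 kg/s
t_res = M / Q_s = 2.81 ÷ 0.0720833 = 38.9827 s
Convert to SI: D = 0.138 m, h = 0.00971 m, N = 227.1/60 = 3.785 rev/s
γ̇ = π·D·N / h = π · 0.138 · 3.785 / 0.00971 = 168.996 s⁻¹
ΔT = η·γ̇²·t_res/(ρ·cp) = [288 × 168.996² × 38.9827] / [981 × 2578] = 126.784 K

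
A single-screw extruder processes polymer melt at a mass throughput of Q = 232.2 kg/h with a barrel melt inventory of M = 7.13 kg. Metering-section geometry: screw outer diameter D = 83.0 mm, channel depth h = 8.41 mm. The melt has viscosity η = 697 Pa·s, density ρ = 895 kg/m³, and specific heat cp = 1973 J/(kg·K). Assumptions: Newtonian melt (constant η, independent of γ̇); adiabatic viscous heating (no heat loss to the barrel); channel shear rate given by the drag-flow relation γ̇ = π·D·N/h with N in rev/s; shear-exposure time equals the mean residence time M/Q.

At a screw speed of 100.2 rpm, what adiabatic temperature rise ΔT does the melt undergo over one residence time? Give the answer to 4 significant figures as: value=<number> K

value=117.0 K

Throughput in SI: Q_s = 232.2 kg/h ÷ 3600 s/h = 0.0645 kg/s
Mean residence time: t_res = M/Q_s = 7.13 kg / 0.0645 kg/s = 110.543 s
Convert to SI: D = 0.083 m, h = 0.00841 m, N = 100.2/60 = 1.67 rev/s
γ̇ = π·D·N / h = π · 0.083 · 1.67 / 0.00841 = 51.7784 s⁻¹
ΔT = η·γ̇²·t_res/(ρ·cp) = [697 × 51.7784² × 110.543] / [895 × 1973] = 116.979 K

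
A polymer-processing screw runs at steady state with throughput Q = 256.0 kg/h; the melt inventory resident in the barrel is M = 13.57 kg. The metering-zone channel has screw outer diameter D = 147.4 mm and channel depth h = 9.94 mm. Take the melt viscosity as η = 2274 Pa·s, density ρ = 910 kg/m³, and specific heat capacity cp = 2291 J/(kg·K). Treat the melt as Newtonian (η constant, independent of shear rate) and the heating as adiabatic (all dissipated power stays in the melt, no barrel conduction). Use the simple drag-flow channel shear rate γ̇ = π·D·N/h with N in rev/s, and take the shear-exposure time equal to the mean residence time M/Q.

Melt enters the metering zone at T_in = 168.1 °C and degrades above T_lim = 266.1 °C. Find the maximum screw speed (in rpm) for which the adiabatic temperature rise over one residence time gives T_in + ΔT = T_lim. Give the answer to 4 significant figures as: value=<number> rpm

value=27.95 rpm

Throughput in SI: Q_s = 256.0 kg/h ÷ 3600 s/h = 0.0711111 kg/s
t_res = M / Q_s = 13.57 ÷ 0.0711111 = 190.828 s
Convert to metres: D = 0.1474 m, h = 0.00994 m
ΔT_a = T_lim − T_in = 266.1 − 168.1 = 98 K
γ̇_max² = ΔT_a·ρ·cp / (η·t_res) = [98 × 910 × 2291] / [2274 × 190.828] = 470.825 s⁻²
Take the square root: γ̇_max = √(470.825) = 21.6985 s⁻¹
N_max = γ̇_max·h / (π·D) = 21.6985 · 0.00994 / (π · 0.1474) = 0.465767 rev/s = 27.946 rpm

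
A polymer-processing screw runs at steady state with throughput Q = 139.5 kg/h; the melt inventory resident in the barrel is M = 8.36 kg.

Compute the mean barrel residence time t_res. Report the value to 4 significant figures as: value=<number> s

Convert throughput: Q = 139.5 kg/h = 139.5/3600 = 0.03875 kg/s
t_res = M / Q_s = 8.36 / 0.03875 = 215.742 s

value=215.7 s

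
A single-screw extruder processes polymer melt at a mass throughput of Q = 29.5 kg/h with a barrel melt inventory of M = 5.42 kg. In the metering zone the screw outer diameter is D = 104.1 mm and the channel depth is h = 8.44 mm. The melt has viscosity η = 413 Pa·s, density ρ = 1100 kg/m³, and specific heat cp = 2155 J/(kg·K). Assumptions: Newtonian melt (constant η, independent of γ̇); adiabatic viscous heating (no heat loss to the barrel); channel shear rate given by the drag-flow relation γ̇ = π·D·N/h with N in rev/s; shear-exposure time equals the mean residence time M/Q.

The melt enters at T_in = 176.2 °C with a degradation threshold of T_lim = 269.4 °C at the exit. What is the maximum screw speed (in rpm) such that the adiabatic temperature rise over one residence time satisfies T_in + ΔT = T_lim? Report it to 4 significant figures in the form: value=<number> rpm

value=44.04 rpm

Q_s = Q / 3600 = 29.5 / 3600 = 0.00819444 kg/s
t_res = M / Q_s = 5.42 / 0.00819444 = 661.424 s
D = 104.1 mm = 0.1041 m;  h = 8.44 mm = 0.00844 m
ΔT_a = T_lim − T_in = 269.4 °C − 176.2 °C = 93.2 K
γ̇_max² = ΔT_a·ρ·cp / (η·t_res) = [93.2 × 1100 × 2155] / [413 × 661.424] = 808.772 s⁻²
γ̇_max = sqrt(808.772) = 28.4389 s⁻¹
Solve γ̇ = πDN/h for N: N_max = γ̇_max·h/(π·D) = 28.4389 × 0.00844 / (π × 0.1041) = 0.73393 rev/s = 44.0358 rpm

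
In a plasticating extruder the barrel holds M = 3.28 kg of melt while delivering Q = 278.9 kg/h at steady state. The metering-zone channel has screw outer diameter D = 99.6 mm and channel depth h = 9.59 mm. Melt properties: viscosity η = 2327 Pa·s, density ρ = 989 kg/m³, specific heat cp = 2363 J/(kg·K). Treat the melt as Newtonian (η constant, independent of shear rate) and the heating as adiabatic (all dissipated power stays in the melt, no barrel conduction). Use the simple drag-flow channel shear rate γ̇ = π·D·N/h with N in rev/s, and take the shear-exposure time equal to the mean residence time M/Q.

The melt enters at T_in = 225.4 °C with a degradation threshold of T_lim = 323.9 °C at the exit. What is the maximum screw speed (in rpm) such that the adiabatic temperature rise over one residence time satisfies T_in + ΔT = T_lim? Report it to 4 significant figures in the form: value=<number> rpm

value=88.89 rpm

Q_s = Q / 3600 = 278.9 / 3600 = 0.0774722 kg/s
t_res = M / Q_s = 3.28 ÷ 0.0774722 = 42.3378 s
Convert to metres: D = 0.0996 m, h = 0.00959 m
ΔT_a = T_lim − T_in = 323.9 − 225.4 = 98.5 K
Invert ΔT = ηγ̇²t_res/(ρcp) for γ̇: γ̇_max² = ΔT_a ρ cp / (η t_res) = 98.5·989·2363 / (2327·42.3378) = 2336.53 s⁻²
γ̇_max = √2336.53 = 48.3377 s⁻¹
N_max = γ̇_max·h / (π·D) = 48.3377 · 0.00959 / (π · 0.0996) = 1.48148 rev/s = 88.8887 rpm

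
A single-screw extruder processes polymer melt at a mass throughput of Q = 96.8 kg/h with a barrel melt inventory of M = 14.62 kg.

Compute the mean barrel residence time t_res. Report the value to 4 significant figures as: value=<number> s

Throughput in SI: Q_s = 96.8 kg/h ÷ 3600 s/h = 0.0268889 kg/s
t_res = M / Q_s = 14.62 ÷ 0.0268889 = 543.719 s

value=543.7 s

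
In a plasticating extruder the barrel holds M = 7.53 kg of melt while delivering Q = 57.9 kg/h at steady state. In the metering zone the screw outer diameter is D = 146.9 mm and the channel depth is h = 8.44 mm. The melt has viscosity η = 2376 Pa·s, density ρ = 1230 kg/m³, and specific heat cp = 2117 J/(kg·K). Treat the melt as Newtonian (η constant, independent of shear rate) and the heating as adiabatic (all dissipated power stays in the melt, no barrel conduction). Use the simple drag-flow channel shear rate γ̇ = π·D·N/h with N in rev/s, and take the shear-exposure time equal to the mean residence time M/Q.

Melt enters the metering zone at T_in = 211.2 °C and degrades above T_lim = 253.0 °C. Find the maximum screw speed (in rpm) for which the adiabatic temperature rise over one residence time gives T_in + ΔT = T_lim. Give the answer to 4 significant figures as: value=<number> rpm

value=10.85 rpm

Q_s = Q / 3600 = 57.9 / 3600 = 0.0160833 kg/s
Mean residence time: t_res = M/Q_s = 7.53 kg / 0.0160833 kg/s = 468.187 s
Convert to metres: D = 0.1469 m, h = 0.00844 m
ΔT_a = T_lim − T_in = 253.0 °C − 211.2 °C = 41.8 K
Invert ΔT = ηγ̇²t_res/(ρcp) for γ̇: γ̇_max² = ΔT_a ρ cp / (η t_res) = 41.8·1230·2117 / (2376·468.187) = 97.8446 s⁻²
γ̇_max = √97.8446 = 9.89164 s⁻¹
N_max = γ̇_max h / (πD) = 9.89164·0.00844/(π·0.1469) = 0.1809 rev/s → ×60 = 10.854 rpm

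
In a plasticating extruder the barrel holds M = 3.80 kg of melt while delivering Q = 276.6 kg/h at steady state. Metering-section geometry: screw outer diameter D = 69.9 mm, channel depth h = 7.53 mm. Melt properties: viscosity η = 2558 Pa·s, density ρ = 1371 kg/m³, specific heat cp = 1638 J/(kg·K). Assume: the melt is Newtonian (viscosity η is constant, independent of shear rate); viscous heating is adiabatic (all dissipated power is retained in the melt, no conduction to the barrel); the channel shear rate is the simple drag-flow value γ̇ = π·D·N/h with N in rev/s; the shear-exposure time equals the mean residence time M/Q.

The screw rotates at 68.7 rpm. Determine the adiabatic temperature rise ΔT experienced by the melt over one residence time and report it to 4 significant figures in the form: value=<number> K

Q_s = Q / 3600 = 276.6 / 3600 = 0.0768333 kg/s
Mean residence time: t_res = M/Q_s = 3.80 kg / 0.0768333 kg/s = 49.4577 s
Convert to SI: D = 0.0699 m, h = 0.00753 m, N = 68.7/60 = 1.145 rev/s
Shear rate: γ̇ = πDN/h = π·0.0699·1.145/0.00753 = 33.3916 s⁻¹
ΔT = η·γ̇²·t_res/(ρ·cp) = [2558 × 33.3916² × 49.4577] / [1371 × 1638] = 62.8143 K

value=62.81 K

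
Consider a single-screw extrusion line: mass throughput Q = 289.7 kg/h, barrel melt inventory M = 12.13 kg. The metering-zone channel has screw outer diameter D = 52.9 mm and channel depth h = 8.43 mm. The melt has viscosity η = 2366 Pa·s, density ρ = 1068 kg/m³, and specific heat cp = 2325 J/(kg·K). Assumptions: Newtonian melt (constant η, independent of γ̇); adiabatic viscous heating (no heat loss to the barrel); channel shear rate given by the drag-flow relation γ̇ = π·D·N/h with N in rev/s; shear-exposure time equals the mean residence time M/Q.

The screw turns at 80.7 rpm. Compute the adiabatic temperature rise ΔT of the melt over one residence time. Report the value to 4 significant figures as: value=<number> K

value=101.0 K

Throughput in SI: Q_s = 289.7 kg/h ÷ 3600 s/h = 0.0804722 kg/s
t_res = M / Q_s = 12.13 / 0.0804722 = 150.735 s
Geometry in metres: D = 52.9 mm → 0.0529 m, h = 8.43 mm → 0.00843 m; screw speed N = 80.7 rpm = 1.345 rev/s
γ̇ = π·D·N / h = π · 0.0529 · 1.345 / 0.00843 = 26.5155 s⁻¹
Adiabatic rise: ΔT = η γ̇² t_res / (ρ cp) = 2366·(26.5155)²·150.735 / (1068·2325) = 100.98 K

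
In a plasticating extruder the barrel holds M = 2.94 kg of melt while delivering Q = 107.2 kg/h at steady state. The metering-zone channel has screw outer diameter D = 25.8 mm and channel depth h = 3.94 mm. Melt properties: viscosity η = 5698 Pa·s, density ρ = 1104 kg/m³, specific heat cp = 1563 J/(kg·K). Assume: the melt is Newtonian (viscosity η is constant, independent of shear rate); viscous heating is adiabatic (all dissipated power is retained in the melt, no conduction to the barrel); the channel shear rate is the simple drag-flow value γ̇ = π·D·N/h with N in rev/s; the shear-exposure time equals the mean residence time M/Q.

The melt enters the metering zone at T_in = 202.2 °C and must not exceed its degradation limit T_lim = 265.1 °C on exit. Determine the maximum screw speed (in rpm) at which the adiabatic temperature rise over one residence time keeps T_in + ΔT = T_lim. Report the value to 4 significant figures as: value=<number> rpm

value=40.51 rpm

Q_s = Q / 3600 = 107.2 / 3600 = 0.0297778 kg/s
t_res = M / Q_s = 2.94 / 0.0297778 = 98.7313 s
D = 25.8 mm = 0.0258 m;  h = 3.94 mm = 0.00394 m
Allowable rise: ΔT_a = T_lim − T_in = 265.1 − 202.2 = 62.9 K
γ̇_max² = ΔT_a·ρ·cp / (η·t_res) = [62.9 × 1104 × 1563] / [5698 × 98.7313] = 192.931 s⁻²
γ̇_max = sqrt(192.931) = 13.8899 s⁻¹
N_max = γ̇_max h / (πD) = 13.8899·0.00394/(π·0.0258) = 0.675192 rev/s → ×60 = 40.5115 rpm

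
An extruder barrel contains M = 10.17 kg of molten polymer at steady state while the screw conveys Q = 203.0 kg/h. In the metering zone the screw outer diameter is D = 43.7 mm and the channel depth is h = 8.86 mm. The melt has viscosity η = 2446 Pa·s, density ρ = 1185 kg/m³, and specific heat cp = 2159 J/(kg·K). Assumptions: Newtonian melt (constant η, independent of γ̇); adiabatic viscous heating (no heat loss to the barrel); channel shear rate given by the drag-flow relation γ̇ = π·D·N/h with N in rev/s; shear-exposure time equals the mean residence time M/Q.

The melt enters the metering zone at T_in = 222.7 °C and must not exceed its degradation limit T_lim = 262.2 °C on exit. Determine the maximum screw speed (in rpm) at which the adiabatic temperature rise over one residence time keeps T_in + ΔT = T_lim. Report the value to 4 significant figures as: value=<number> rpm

Q_s = Q / 3600 = 203.0 / 3600 = 0.0563889 kg/s
t_res = M / Q_s = 10.17 / 0.0563889 = 180.355 s
Geometry in SI: D = 43.7 mm → 0.0437 m, h = 8.86 mm → 0.00886 m
Allowable rise: ΔT_a = T_lim − T_in = 262.2 − 222.7 = 39.5 K
γ̇_max² = ΔT_a·ρ·cp/(η·t_res) = 39.5·1185·2159/(2446·180.355) = 229.078 s⁻²
γ̇_max = sqrt(229.078) = 15.1353 s⁻¹
N_max = γ̇_max·h / (π·D) = 15.1353 · 0.00886 / (π · 0.0437) = 0.976775 rev/s = 58.6065 rpm

value=58.61 rpm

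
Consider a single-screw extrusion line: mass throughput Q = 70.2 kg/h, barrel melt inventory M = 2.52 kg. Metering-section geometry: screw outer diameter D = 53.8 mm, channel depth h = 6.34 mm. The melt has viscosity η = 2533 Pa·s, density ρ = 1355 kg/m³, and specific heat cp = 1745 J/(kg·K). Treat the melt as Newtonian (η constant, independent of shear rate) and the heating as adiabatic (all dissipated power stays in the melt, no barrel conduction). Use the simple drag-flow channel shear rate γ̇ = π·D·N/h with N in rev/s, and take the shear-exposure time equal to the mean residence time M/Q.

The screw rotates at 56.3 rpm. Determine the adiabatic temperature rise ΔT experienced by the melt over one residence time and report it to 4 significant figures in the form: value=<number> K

value=86.63 K

Q_s = Q / 3600 = 70.2 / 3600 = 0.0195 kg/s
t_res = M / Q_s = 2.52 / 0.0195 = 129.231 s
Convert to SI: D = 0.0538 m, h = 0.00634 m, N = 56.3/60 = 0.938333 rev/s
Shear rate: γ̇ = πDN/h = π·0.0538·0.938333/0.00634 = 25.015 s⁻¹
ΔT = η·γ̇²·t_res/(ρ·cp) = [2533 × 25.015² × 129.231] / [1355 × 1745] = 86.6296 K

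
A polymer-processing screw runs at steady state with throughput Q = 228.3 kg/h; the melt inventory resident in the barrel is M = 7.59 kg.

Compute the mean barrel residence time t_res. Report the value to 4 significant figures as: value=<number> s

Convert throughput: Q = 228.3 kg/h = 228.3/3600 = 0.0634167 kg/s
Mean residence time: t_res = M/Q_s = 7.59 kg / 0.0634167 kg/s = 119.685 s

value=119.7 s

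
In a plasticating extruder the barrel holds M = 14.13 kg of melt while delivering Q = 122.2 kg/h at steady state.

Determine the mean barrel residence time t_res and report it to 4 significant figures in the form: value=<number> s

Q_s = Q / 3600 = 122.2 / 3600 = 0.0339444 kg/s
t_res = M / Q_s = 14.13 / 0.0339444 = 416.268 s

value=416.3 s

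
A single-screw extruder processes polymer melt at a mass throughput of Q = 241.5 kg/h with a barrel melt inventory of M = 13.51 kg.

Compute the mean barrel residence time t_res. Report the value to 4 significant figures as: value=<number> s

Throughput in SI: Q_s = 241.5 kg/h ÷ 3600 s/h = 0.0670833 kg/s
t_res = M / Q_s = 13.51 ÷ 0.0670833 = 201.391 s

value=201.4 s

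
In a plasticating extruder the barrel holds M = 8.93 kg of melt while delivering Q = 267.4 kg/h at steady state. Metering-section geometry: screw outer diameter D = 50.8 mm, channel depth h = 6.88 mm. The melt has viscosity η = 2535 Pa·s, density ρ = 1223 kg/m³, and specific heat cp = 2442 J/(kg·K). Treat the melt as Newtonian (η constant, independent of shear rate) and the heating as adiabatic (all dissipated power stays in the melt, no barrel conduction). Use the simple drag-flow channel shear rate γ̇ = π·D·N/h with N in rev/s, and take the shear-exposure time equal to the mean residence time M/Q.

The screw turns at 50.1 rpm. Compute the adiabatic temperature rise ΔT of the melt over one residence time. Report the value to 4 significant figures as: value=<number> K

Convert throughput: Q = 267.4 kg/h = 267.4/3600 = 0.0742778 kg/s
Mean residence time: t_res = M/Q_s = 8.93 kg / 0.0742778 kg/s = 120.224 s
Geometry in metres: D = 50.8 mm → 0.0508 m, h = 6.88 mm → 0.00688 m; screw speed N = 50.1 rpm = 0.835 rev/s
Shear rate: γ̇ = πDN/h = π·0.0508·0.835/0.00688 = 19.3692 s⁻¹
Adiabatic rise: ΔT = η γ̇² t_res / (ρ cp) = 2535·(19.3692)²·120.224 / (1223·2442) = 38.2844 K

value=38.28 K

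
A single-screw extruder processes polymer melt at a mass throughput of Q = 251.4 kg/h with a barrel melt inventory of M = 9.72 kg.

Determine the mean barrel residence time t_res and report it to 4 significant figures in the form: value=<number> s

value=139.2 s

Throughput in SI: Q_s = 251.4 kg/h ÷ 3600 s/h = 0.0698333 kg/s
t_res = M / Q_s = 9.72 / 0.0698333 = 139.189 s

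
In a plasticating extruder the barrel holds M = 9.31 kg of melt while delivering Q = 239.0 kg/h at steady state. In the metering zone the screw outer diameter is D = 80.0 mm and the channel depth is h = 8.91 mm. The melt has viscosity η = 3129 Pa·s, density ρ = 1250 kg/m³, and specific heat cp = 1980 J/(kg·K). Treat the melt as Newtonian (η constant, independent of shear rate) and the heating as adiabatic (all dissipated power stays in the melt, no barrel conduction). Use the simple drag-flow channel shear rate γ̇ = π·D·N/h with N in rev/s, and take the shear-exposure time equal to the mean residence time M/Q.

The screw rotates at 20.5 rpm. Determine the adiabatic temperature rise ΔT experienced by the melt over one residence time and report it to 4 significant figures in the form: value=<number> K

value=16.47 K

Q_s = Q / 3600 = 239.0 / 3600 = 0.0663889 kg/s
Mean residence time: t_res = M/Q_s = 9.31 kg / 0.0663889 kg/s = 140.234 s
D = 80.0 mm = 0.08 m;  h = 8.91 mm = 0.00891 m;  N = 20.5 rpm / 60 = 0.341667 rev/s
Shear rate: γ̇ = πDN/h = π·0.08·0.341667/0.00891 = 9.63751 s⁻¹
Adiabatic rise: ΔT = η γ̇² t_res / (ρ cp) = 3129·(9.63751)²·140.234 / (1250·1980) = 16.467 K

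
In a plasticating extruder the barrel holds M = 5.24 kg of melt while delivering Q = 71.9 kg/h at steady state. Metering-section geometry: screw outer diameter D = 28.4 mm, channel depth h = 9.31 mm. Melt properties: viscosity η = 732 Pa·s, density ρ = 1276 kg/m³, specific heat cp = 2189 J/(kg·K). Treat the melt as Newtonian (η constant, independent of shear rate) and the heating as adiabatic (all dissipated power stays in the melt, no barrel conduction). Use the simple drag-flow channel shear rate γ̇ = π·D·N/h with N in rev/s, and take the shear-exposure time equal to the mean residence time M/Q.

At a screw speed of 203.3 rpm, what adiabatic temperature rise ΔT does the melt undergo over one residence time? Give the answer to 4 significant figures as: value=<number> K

value=72.50 K

Convert throughput: Q = 71.9 kg/h = 71.9/3600 = 0.0199722 kg/s
t_res = M / Q_s = 5.24 ÷ 0.0199722 = 262.364 s
D = 28.4 mm = 0.0284 m;  h = 9.31 mm = 0.00931 m;  N = 203.3 rpm / 60 = 3.38833 rev/s
γ̇ = π D N / h = (π)(0.0284)(3.38833) / 0.00931 = 32.4717 s⁻¹
Adiabatic rise: ΔT = η γ̇² t_res / (ρ cp) = 732·(32.4717)²·262.364 / (1276·2189) = 72.4985 K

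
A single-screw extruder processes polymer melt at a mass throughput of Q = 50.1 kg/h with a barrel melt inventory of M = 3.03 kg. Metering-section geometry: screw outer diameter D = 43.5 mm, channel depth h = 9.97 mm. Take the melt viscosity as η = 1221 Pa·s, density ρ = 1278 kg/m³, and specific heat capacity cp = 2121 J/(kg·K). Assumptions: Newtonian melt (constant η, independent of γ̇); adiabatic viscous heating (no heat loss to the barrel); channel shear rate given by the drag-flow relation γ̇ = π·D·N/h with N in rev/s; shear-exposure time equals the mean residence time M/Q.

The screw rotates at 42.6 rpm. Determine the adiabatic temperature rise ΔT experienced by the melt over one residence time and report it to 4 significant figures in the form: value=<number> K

value=9.289 K

Q_s = Q / 3600 = 50.1 / 3600 = 0.0139167 kg/s
Mean residence time: t_res = M/Q_s = 3.03 kg / 0.0139167 kg/s = 217.725 s
Geometry in metres: D = 43.5 mm → 0.0435 m, h = 9.97 mm → 0.00997 m; screw speed N = 42.6 rpm = 0.71 rev/s
γ̇ = π D N / h = (π)(0.0435)(0.71) / 0.00997 = 9.732 s⁻¹
ΔT = η·γ̇²·t_res/(ρ·cp) = [1221 × 9.732² × 217.725] / [1278 × 2121] = 9.28873 K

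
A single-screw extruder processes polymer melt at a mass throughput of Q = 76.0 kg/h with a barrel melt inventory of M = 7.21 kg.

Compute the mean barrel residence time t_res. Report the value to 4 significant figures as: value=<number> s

value=341.5 s

Throughput in SI: Q_s = 76.0 kg/h ÷ 3600 s/h = 0.0211111 kg/s
t_res = M / Q_s = 7.21 / 0.0211111 = 341.526 s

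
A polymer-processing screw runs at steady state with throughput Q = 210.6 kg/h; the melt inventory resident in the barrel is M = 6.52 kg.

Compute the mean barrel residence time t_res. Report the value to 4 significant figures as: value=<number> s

Convert throughput: Q = 210.6 kg/h = 210.6/3600 = 0.0585 kg/s
t_res = M / Q_s = 6.52 ÷ 0.0585 = 111.453 s

value=111.5 s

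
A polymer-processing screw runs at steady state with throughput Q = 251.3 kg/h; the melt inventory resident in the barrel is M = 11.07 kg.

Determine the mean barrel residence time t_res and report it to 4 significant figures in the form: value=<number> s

value=158.6 s

Convert throughput: Q = 251.3 kg/h = 251.3/3600 = 0.0698056 kg/s
Mean residence time: t_res = M/Q_s = 11.07 kg / 0.0698056 kg/s = 158.583 s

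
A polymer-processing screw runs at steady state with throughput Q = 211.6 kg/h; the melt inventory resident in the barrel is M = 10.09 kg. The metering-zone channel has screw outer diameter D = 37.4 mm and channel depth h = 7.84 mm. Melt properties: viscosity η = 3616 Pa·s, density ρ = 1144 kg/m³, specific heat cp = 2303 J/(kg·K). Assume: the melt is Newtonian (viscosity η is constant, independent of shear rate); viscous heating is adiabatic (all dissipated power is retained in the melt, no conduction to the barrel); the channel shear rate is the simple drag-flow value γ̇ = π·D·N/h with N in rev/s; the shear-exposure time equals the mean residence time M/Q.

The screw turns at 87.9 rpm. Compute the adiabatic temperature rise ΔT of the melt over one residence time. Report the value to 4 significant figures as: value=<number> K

Convert throughput: Q = 211.6 kg/h = 211.6/3600 = 0.0587778 kg/s
t_res = M / Q_s = 10.09 ÷ 0.0587778 = 171.664 s
D = 37.4 mm = 0.0374 m;  h = 7.84 mm = 0.00784 m;  N = 87.9 rpm / 60 = 1.465 rev/s
Shear rate: γ̇ = πDN/h = π·0.0374·1.465/0.00784 = 21.9555 s⁻¹
ΔT = η·γ̇²·t_res/(ρ·cp) = [3616 × 21.9555² × 171.664] / [1144 × 2303] = 113.572 K

value=113.6 K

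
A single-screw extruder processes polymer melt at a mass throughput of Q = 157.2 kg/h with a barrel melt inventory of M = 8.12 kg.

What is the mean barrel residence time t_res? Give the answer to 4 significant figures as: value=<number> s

value=186.0 s

Throughput in SI: Q_s = 157.2 kg/h ÷ 3600 s/h = 0.0436667 kg/s
t_res = M / Q_s = 8.12 / 0.0436667 = 185.954 s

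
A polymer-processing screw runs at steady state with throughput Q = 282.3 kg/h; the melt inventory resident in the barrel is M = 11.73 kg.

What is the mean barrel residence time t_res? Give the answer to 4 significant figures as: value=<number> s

value=149.6 s

Throughput in SI: Q_s = 282.3 kg/h ÷ 3600 s/h = 0.0784167 kg/s
t_res = M / Q_s = 11.73 ÷ 0.0784167 = 149.586 s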